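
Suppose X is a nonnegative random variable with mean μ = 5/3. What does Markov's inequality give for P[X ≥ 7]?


μ = E[X] = 5/3, a = 7.
Markov: P[X ≥ 7] ≤ μ/a = (5/3)/7 = 5/21.
Numerically: ≈ 0.23810.
(Since a = 7 > μ = 1.66667, the bound 5/21 is < 1 and informative.)

P[X ≥ 7] ≤ 5/21 ≈ 0.23810.


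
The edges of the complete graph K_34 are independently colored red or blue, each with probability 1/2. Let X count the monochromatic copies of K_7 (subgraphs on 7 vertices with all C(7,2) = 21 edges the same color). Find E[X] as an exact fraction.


Let X = Σ_S X_S over the C(34, 7) = 5379616 subsets S of size 7, where X_S = 1 if the K_7 on S is monochromatic.
For a fixed S, the K_7 on S has C(7, 2) = 21 edges. P[all 21 edges red] = (1/2)^21, and likewise for blue, so P[monochromatic] = 2·(1/2)^21 = 2^{1 − 21} = 1/1048576.
By linearity: E[X] = C(34, 7) · 2^{1 − 21} = 5379616 · 1/1048576 = 168113/32768.
Numerically: E[X] ≈ 5.130.

E[X] = C(34,7)·2^(1−C(7,2)) = 168113/32768 ≈ 5.130.


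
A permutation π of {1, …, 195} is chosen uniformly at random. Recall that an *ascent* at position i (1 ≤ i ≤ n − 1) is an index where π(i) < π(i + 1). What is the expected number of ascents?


Write X = Σ X_I over i = 1, …, 194, with X_I the indicator of one ascent.
There are 194 indicators.
For each fixed i, the pair (π(i), π(i+1)) is a uniformly random ordered pair of distinct values from {1, …, 195}; by symmetry P[π(i) < π(i+1)] = 1/2.
By linearity: E[X] = 194 · (1/2) = (195 − 1) · (1/2) = 97 ≈ 97.000000.

E[X] = 97 = 97.000000.


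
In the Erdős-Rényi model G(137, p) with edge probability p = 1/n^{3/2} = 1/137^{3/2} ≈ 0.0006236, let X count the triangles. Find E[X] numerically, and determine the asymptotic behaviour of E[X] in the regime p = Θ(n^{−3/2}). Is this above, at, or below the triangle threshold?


Number of potential triangles: C(137, 3) = 419220.
Each occurs with probability p³ ≈ (0.0006236)³ ≈ 2.425255e-10.
By linearity: E[X] = C(137, 3)·p³ ≈ 419220 · 2.425255e-10 ≈ 0.0001.
Since α = 3/2 > 1, p = c/n^{3/2} = o(1/n) is below the triangle threshold p ~ 1/n. Asymptotically E[X] ~ (c³/6)·n^{3(1−α)} = (1³/6)·n^{-1.5} → 0, so by Markov's inequality G has no triangles w.h.p.

E[X] ≈ 0.0001; in regime p = Θ(1/n^{3/2}) E[X] tends to 0 (below the triangle threshold p ~ 1/n).


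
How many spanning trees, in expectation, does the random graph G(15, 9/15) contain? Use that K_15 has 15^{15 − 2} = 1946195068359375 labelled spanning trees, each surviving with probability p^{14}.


K_15 has 15^{15 − 2} = 1946195068359375 labelled spanning trees.
For each such spanning tree H, let X_H = 1 if all 14 edges of H are present in G. Then P[X_H = 1] = p^{14} = (3/5)^{14} = 4782969/6103515625.
By linearity: E[X] = Σ_H E[X_H] = 1946195068359375 · p^{14} = 1946195068359375 · 4782969/6103515625 = 7625597484987/5.
Numerically: E[X] ≈ 1.525e+12.

E[X] = 1946195068359375 · (3/5)^{14} = 7625597484987/5 ≈ 1.525e+12.


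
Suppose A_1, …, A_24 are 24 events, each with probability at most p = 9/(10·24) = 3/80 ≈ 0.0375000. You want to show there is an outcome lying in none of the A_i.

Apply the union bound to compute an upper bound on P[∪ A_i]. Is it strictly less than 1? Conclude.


Union bound: P[∪_{i=1}^{24} A_i] ≤ Σ_i P[A_i] ≤ 24·p = 24·(3/80) = 9/10.
Numerically: 9/10 ≈ 0.9000000.
Is 9/10 < 1? YES.
Since P[∪ A_i] ≤ 9/10 < 1, the complement has P[∩ A_i^c] ≥ 1 − 9/10 = 1/10 > 0, so some outcome avoids every A_i.

24·p = 9/10 ≈ 0.9000000; existence CERTIFIED by the union bound.


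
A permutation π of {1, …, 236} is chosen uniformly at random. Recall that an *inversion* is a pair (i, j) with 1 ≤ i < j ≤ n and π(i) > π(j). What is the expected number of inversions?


Write X = Σ X_I over the C(236, 2) = 27730 pairs i < j, with X_I the indicator of one inversion.
There are 27730 indicators.
For each fixed pair i < j, the values π(i) and π(j) are two distinct elements of {1, …, 236} in uniformly random order; by symmetry P[π(i) > π(j)] = 1/2.
By linearity: E[X] = 27730 · (1/2) = C(236, 2) · (1/2) = 27730/2 = 13865 ≈ 13865.000000.

E[X] = 13865 = 13865.000000.


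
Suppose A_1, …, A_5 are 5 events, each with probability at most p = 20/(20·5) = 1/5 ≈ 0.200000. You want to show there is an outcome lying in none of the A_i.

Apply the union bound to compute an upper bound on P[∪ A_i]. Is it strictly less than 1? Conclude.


Union bound: P[∪_{i=1}^{5} A_i] ≤ Σ_i P[A_i] ≤ 5·p = 5·(1/5) = 1.
Numerically: 1 ≈ 1.000000.
Is 1 < 1? NO.
Since the bound 1 is ≥ 1, the union bound is uninformative here; it does NOT by itself certify existence.

5·p = 1 ≈ 1.000000; existence NOT certified by the union bound.


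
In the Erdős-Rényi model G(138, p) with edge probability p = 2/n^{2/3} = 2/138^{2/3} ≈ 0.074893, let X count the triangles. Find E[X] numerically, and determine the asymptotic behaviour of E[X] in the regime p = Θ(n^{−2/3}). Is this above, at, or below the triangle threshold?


Number of potential triangles: C(138, 3) = 428536.
Each occurs with probability p³ ≈ (0.074893)³ ≈ 4.2007982e-04.
By linearity: E[X] = C(138, 3)·p³ ≈ 428536 · 4.2007982e-04 ≈ 180.01932.
Since α = 2/3 < 1, p = c/n^{2/3} ≫ 1/n is above the triangle threshold p ~ 1/n. Asymptotically E[X] ~ (c³/6)·n^{3(1−α)} = (2³/6)·n^{1} → ∞; triangles are abundant w.h.p.

E[X] ≈ 180.01932; in regime p = Θ(1/n^{2/3}) E[X] diverges (above the triangle threshold p ~ 1/n).


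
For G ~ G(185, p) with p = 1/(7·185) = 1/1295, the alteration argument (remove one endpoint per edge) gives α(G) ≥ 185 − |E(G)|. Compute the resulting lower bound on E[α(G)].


E[|E(G)|] = C(185, 2)·p = 17020 · (1/1295) = 92/7.
E[α(G)] ≥ n − E[|E(G)|] = 185 − 92/7 = 1203/7.
Numerically: ≈ 171.8571.
(This is only a lower bound; the true E[α(G)] may be larger.)

E[α(G)] ≥ 1203/7 ≈ 171.8571.


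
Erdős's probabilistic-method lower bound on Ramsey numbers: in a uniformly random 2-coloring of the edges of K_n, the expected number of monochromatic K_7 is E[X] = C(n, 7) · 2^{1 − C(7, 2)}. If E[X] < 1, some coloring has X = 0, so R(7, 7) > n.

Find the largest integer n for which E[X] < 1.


We need C(n, 7) · 2^{1 − 21} < 1, i.e. C(n, 7) < 2^{21 − 1} = 1048576.
Check values of n near the boundary:
  n = 23: C(23, 7) = 245157; 245157 < 1048576? YES
  n = 24: C(24, 7) = 346104; 346104 < 1048576? YES
  n = 25: C(25, 7) = 480700; 480700 < 1048576? YES
  n = 26: C(26, 7) = 657800; 657800 < 1048576? YES
  n = 27: C(27, 7) = 888030; 888030 < 1048576? YES
  n = 28: C(28, 7) = 1184040; 1184040 < 1048576? NO
  n = 29: C(29, 7) = 1560780; 1560780 < 1048576? NO
  n = 30: C(30, 7) = 2035800; 2035800 < 1048576? NO
The largest n with C(n, 7) < 1048576 is n = 27 (where E[X] = 444015/524288 ≈ 0.84689). Hence R(7, 7) > 27, i.e. R(7, 7) ≥ 28.

Largest n = 27; hence R(7, 7) > 27.


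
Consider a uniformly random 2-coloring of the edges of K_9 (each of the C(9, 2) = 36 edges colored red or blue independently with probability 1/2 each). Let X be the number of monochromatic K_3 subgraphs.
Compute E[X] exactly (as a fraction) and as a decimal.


Let X = Σ_S X_S over the C(9, 3) = 84 subsets S of size 3, where X_S = 1 if the K_3 on S is monochromatic.
For a fixed S, the K_3 on S has C(3, 2) = 3 edges. P[all 3 edges red] = (1/2)^3, and likewise for blue, so P[monochromatic] = 2·(1/2)^3 = 2^{1 − 3} = 1/4.
By linearity of expectation: E[X] = C(9, 3) · 2^{1 − 3} = 84 · 1/4 = 21.
Numerically: E[X] ≈ 21.000.

E[X] = C(9,3)·2^(1−C(3,2)) = 21 ≈ 21.000.


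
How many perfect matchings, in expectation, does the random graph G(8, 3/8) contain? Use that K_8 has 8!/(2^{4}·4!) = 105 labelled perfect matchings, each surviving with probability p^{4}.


K_8 has 8!/(2^{4}·4!) = 105 labelled perfect matchings.
For each such perfect matching H, let X_H = 1 if all 4 edges of H are present in G. Then P[X_H = 1] = p^{4} = (3/8)^{4} = 81/4096.
Summing the indicators: E[X] = Σ_H E[X_H] = 105 · p^{4} = 105 · 81/4096 = 8505/4096.
Numerically: E[X] ≈ 2.08.

E[X] = 105 · (3/8)^{4} = 8505/4096 ≈ 2.08.


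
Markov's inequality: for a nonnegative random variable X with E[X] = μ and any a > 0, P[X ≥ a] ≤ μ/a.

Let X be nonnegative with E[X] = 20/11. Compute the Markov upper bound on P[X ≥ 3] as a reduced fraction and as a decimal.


μ = E[X] = 20/11, a = 3.
Markov: P[X ≥ 3] ≤ μ/a = (20/11)/3 = 20/33.
Numerically: ≈ 0.606.
(Since a = 3 > μ = 1.818, the bound 20/33 is < 1 and informative.)

P[X ≥ 3] ≤ 20/33 ≈ 0.606.


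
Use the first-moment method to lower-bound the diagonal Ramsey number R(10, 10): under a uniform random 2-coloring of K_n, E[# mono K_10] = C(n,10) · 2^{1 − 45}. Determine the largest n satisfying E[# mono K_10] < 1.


We need C(n, 10) · 2^{1 − 45} < 1, i.e. C(n, 10) < 2^{45 − 1} = 17592186044416.
Check values of n near the boundary:
  n = 96: C(96, 10) = 11279926456656; 11279926456656 < 17592186044416? YES
  n = 97: C(97, 10) = 12576469727536; 12576469727536 < 17592186044416? YES
  n = 98: C(98, 10) = 14005614014756; 14005614014756 < 17592186044416? YES
  n = 99: C(99, 10) = 15579278510796; 15579278510796 < 17592186044416? YES
  n = 100: C(100, 10) = 17310309456440; 17310309456440 < 17592186044416? YES
  n = 101: C(101, 10) = 19212541264840; 19212541264840 < 17592186044416? NO
The largest n with C(n, 10) < 17592186044416 is n = 100 (where E[X] = 2163788682055/2199023255552 ≈ 0.98398). Hence R(10, 10) > 100, i.e. R(10, 10) ≥ 101.

Largest n = 100; hence R(10, 10) > 100.


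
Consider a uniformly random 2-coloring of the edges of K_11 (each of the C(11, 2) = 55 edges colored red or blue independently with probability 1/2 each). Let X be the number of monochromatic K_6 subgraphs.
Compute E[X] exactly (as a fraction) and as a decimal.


Let X = Σ_S X_S over the C(11, 6) = 462 subsets S of size 6, where X_S = 1 if the K_6 on S is monochromatic.
For a fixed S, the K_6 on S has C(6, 2) = 15 edges. P[all 15 edges red] = (1/2)^15, and likewise for blue, so P[monochromatic] = 2·(1/2)^15 = 2^{1 − 15} = 1/16384.
By linearity: E[X] = C(11, 6) · 2^{1 − 15} = 462 · 1/16384 = 231/8192.
Numerically: E[X] ≈ 0.028198.

E[X] = C(11,6)·2^(1−C(6,2)) = 231/8192 ≈ 0.028198.


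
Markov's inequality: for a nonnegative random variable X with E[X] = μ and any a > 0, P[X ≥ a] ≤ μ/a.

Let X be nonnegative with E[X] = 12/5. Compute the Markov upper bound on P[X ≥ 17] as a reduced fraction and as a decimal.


μ = E[X] = 12/5, a = 17.
Markov: P[X ≥ 17] ≤ μ/a = (12/5)/17 = 12/85.
Numerically: ≈ 0.14118.
(Since a = 17 > μ = 2.40000, the bound 12/85 is < 1 and informative.)

P[X ≥ 17] ≤ 12/85 ≈ 0.14118.


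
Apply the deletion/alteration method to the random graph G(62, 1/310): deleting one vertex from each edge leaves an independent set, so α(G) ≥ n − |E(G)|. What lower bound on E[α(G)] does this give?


E[|E(G)|] = C(62, 2)·p = 1891 · (1/310) = 61/10.
E[α(G)] ≥ n − E[|E(G)|] = 62 − 61/10 = 559/10.
Numerically: ≈ 55.9000.
(This is only a lower bound; the true E[α(G)] may be larger.)

E[α(G)] ≥ 559/10 ≈ 55.9000.


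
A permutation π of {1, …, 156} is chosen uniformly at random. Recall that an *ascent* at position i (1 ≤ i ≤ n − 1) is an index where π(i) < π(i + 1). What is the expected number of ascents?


Write X = Σ X_I over i = 1, …, 155, with X_I the indicator of one ascent.
There are 155 indicators.
For each fixed i, the pair (π(i), π(i+1)) is a uniformly random ordered pair of distinct values from {1, …, 156}; by symmetry P[π(i) < π(i+1)] = 1/2.
By linearity: E[X] = 155 · (1/2) = (156 − 1) · (1/2) = 155/2 ≈ 77.5000.

E[X] = 155/2 = 77.5000.


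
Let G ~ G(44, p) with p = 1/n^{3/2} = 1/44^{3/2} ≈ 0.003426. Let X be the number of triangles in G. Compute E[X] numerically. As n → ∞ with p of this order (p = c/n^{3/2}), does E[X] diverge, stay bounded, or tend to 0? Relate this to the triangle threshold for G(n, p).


Number of potential triangles: C(44, 3) = 13244.
Each occurs with probability p³ ≈ (0.003426)³ ≈ 4.022193e-08.
By linearity: E[X] = C(44, 3)·p³ ≈ 13244 · 4.022193e-08 ≈ 0.0005.
Since α = 3/2 > 1, p = c/n^{3/2} = o(1/n) is below the triangle threshold p ~ 1/n. Asymptotically E[X] ~ (c³/6)·n^{3(1−α)} = (1³/6)·n^{-1.5} → 0, so by Markov's inequality G has no triangles w.h.p.

E[X] ≈ 0.0005; in regime p = Θ(1/n^{3/2}) E[X] tends to 0 (below the triangle threshold p ~ 1/n).


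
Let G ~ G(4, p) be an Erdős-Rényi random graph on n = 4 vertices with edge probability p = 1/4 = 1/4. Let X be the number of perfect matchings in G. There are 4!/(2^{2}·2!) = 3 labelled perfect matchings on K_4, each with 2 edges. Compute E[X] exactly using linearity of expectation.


K_4 has 4!/(2^{2}·2!) = 3 labelled perfect matchings.
For each such perfect matching H, let X_H = 1 if all 2 edges of H are present in G. Then P[X_H = 1] = p^{2} = (1/4)^{2} = 1/16.
Summing the indicators: E[X] = Σ_H E[X_H] = 3 · p^{2} = 3 · 1/16 = 3/16.
Numerically: E[X] ≈ 0.1875.

E[X] = 3 · (1/4)^{2} = 3/16 ≈ 0.1875.


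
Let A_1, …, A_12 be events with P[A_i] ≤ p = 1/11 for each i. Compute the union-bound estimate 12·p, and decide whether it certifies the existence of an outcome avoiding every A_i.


Union bound: P[∪_{i=1}^{12} A_i] ≤ Σ_i P[A_i] ≤ 12·p = 12·(1/11) = 12/11.
Numerically: 12/11 ≈ 1.09091.
Is 12/11 < 1? NO.
Since the bound 12/11 is ≥ 1, the union bound is uninformative here; it does NOT by itself certify existence.

12·p = 12/11 ≈ 1.09091; existence NOT certified by the union bound.


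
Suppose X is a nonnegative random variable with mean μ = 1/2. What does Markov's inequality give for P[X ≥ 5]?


μ = E[X] = 1/2, a = 5.
Markov: P[X ≥ 5] ≤ μ/a = (1/2)/5 = 1/10.
Numerically: ≈ 0.10000.
(Since a = 5 > μ = 0.50000, the bound 1/10 is < 1 and informative.)

P[X ≥ 5] ≤ 1/10 ≈ 0.10000.


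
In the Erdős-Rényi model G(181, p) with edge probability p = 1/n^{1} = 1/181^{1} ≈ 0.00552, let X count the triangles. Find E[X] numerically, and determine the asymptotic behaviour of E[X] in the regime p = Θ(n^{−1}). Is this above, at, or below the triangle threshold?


Number of potential triangles: C(181, 3) = 971970.
Each occurs with probability p³ ≈ (0.00552)³ ≈ 1.68641e-07.
By linearity: E[X] = C(181, 3)·p³ ≈ 971970 · 1.68641e-07 ≈ 0.164.
Here α = 1, so p = 1/n is exactly at the triangle threshold p ~ 1/n. Asymptotically E[X] → c³/6 = 1³/6 = 1/6 ≈ 0.167, a bounded constant. In this regime the triangle count is asymptotically Poisson(c³/6).

E[X] ≈ 0.164; in regime p = Θ(1/n^{1}) E[X] stays bounded (at the triangle threshold p ~ 1/n).


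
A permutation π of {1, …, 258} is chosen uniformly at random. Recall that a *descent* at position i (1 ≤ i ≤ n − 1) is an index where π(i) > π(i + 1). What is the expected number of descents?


Write X = Σ X_I over i = 1, …, 257, with X_I the indicator of one descent.
There are 257 indicators.
For each fixed i, the pair (π(i), π(i+1)) is a uniformly random ordered pair of distinct values from {1, …, 258}; by symmetry P[π(i) > π(i+1)] = 1/2.
By linearity: E[X] = 257 · (1/2) = (258 − 1) · (1/2) = 257/2 ≈ 128.500000.

E[X] = 257/2 = 128.500000.


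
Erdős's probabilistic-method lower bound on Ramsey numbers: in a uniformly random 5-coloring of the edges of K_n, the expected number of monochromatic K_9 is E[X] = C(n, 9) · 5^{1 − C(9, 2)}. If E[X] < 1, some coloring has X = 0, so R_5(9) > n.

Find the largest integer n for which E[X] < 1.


We need C(n, 9) · 5^{1 − 36} < 1, i.e. C(n, 9) < 5^{36 − 1} = 2910383045673370361328125.
Check values of n near the boundary:
  n = 2165: C(2165, 9) = 2832220612024886803272630; 2832220612024886803272630 < 2910383045673370361328125? YES
  n = 2166: C(2166, 9) = 2844037944203015677277940; 2844037944203015677277940 < 2910383045673370361328125? YES
  n = 2167: C(2167, 9) = 2855899084841489792706810; 2855899084841489792706810 < 2910383045673370361328125? YES
  n = 2168: C(2168, 9) = 2867804175977929537095120; 2867804175977929537095120 < 2910383045673370361328125? YES
  n = 2169: C(2169, 9) = 2879753360044504243499683; 2879753360044504243499683 < 2910383045673370361328125? YES
  n = 2170: C(2170, 9) = 2891746779868845075610510; 2891746779868845075610510 < 2910383045673370361328125? YES
  n = 2171: C(2171, 9) = 2903784578674959601827205; 2903784578674959601827205 < 2910383045673370361328125? YES
  n = 2172: C(2172, 9) = 2915866900084148060642020; 2915866900084148060642020 < 2910383045673370361328125? NO
The largest n with C(n, 9) < 2910383045673370361328125 is n = 2171 (where E[X] = 580756915734991920365441/582076609134674072265625 ≈ 0.9977328). Hence R_5(9) > 2171, i.e. R_5(9) ≥ 2172.

Largest n = 2171; hence R_5(9) > 2171.


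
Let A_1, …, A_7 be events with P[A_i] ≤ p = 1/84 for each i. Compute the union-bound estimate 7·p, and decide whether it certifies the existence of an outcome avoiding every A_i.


Union bound: P[∪_{i=1}^{7} A_i] ≤ Σ_i P[A_i] ≤ 7·p = 7·(1/84) = 1/12.
Numerically: 1/12 ≈ 0.083333.
Is 1/12 < 1? YES.
Since P[∪ A_i] ≤ 1/12 < 1, the complement has P[∩ A_i^c] ≥ 1 − 1/12 = 11/12 > 0, so some outcome avoids every A_i.

7·p = 1/12 ≈ 0.083333; existence CERTIFIED by the union bound.


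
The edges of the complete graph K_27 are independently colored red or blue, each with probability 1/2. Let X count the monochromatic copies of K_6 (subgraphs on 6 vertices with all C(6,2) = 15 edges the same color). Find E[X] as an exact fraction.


Let X = Σ_S X_S over the C(27, 6) = 296010 subsets S of size 6, where X_S = 1 if the K_6 on S is monochromatic.
For a fixed S, the K_6 on S has C(6, 2) = 15 edges. P[all 15 edges red] = (1/2)^15, and likewise for blue, so P[monochromatic] = 2·(1/2)^15 = 2^{1 − 15} = 1/16384.
By linearity: E[X] = C(27, 6) · 2^{1 − 15} = 296010 · 1/16384 = 148005/8192.
Numerically: E[X] ≈ 18.067017.

E[X] = C(27,6)·2^(1−C(6,2)) = 148005/8192 ≈ 18.067017.


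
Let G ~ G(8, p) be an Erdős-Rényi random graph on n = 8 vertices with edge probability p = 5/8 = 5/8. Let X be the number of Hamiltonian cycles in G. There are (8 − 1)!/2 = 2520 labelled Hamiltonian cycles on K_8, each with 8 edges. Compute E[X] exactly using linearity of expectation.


K_8 has (8 − 1)!/2 = 2520 labelled Hamiltonian cycles.
For each such Hamiltonian cycle H, let X_H = 1 if all 8 edges of H are present in G. Then P[X_H = 1] = p^{8} = (5/8)^{8} = 390625/16777216.
By linearity: E[X] = Σ_H E[X_H] = 2520 · p^{8} = 2520 · 390625/16777216 = 123046875/2097152.
Numerically: E[X] ≈ 58.7.

E[X] = 2520 · (5/8)^{8} = 123046875/2097152 ≈ 58.7.


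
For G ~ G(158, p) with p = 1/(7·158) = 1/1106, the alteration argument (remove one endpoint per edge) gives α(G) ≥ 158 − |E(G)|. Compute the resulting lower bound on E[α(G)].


E[|E(G)|] = C(158, 2)·p = 12403 · (1/1106) = 157/14.
E[α(G)] ≥ n − E[|E(G)|] = 158 − 157/14 = 2055/14.
Numerically: ≈ 146.7857.
(This is only a lower bound; the true E[α(G)] may be larger.)

E[α(G)] ≥ 2055/14 ≈ 146.7857.


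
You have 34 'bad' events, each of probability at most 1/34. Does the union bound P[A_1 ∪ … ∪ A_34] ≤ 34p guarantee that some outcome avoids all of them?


Union bound: P[∪_{i=1}^{34} A_i] ≤ Σ_i P[A_i] ≤ 34·p = 34·(1/34) = 1.
Numerically: 1 ≈ 1.0000000.
Is 1 < 1? NO.
Since the bound 1 is ≥ 1, the union bound is uninformative here; it does NOT by itself certify existence.

34·p = 1 ≈ 1.0000000; existence NOT certified by the union bound.


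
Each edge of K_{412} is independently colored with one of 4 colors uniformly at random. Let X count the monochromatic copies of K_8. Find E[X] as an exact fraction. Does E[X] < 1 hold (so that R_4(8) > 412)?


E[X] = C(412, 8) · 4^{1 − 28} = 19229204065337145 · 4^{−27} = 19229204065337145/18014398509481984.
As a reduced fraction: E[X] = 19229204065337145/18014398509481984 ≈ 1.067.
Is E[X] < 1? NO.
Since E[X] ≥ 1, the first-moment bound is inconclusive at n = 412; it does NOT by itself certify R_4(8) > 412.

E[X] = 19229204065337145/18014398509481984 ≈ 1.067; E[X] ≥ 1; first-moment method inconclusive here.


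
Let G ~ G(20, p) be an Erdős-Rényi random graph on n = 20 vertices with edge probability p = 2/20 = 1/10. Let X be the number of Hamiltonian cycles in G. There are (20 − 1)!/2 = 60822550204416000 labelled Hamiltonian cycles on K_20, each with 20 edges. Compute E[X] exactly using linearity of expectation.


K_20 has (20 − 1)!/2 = 60822550204416000 labelled Hamiltonian cycles.
For each such Hamiltonian cycle H, let X_H = 1 if all 20 edges of H are present in G. Then P[X_H = 1] = p^{20} = (1/10)^{20} = 1/100000000000000000000.
By linearity: E[X] = Σ_H E[X_H] = 60822550204416000 · p^{20} = 60822550204416000 · 1/100000000000000000000 = 14849255421/24414062500000.
Numerically: E[X] ≈ 0.00060823.

E[X] = 60822550204416000 · (1/10)^{20} = 14849255421/24414062500000 ≈ 0.00060823.


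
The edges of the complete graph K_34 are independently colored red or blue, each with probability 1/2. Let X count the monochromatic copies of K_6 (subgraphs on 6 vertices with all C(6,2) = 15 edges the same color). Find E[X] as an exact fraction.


Let X = Σ_S X_S over the C(34, 6) = 1344904 subsets S of size 6, where X_S = 1 if the K_6 on S is monochromatic.
For a fixed S, the K_6 on S has C(6, 2) = 15 edges. P[all 15 edges red] = (1/2)^15, and likewise for blue, so P[monochromatic] = 2·(1/2)^15 = 2^{1 − 15} = 1/16384.
By linearity of expectation: E[X] = C(34, 6) · 2^{1 − 15} = 1344904 · 1/16384 = 168113/2048.
Numerically: E[X] ≈ 82.08643.

E[X] = C(34,6)·2^(1−C(6,2)) = 168113/2048 ≈ 82.08643.


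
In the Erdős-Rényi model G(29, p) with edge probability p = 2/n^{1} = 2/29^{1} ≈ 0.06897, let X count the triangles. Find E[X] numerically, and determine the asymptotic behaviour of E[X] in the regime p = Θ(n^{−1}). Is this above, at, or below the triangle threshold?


Number of potential triangles: C(29, 3) = 3654.
Each occurs with probability p³ ≈ (0.06897)³ ≈ 3.280167e-04.
By linearity: E[X] = C(29, 3)·p³ ≈ 3654 · 3.280167e-04 ≈ 1.1986.
Here α = 1, so p = 2/n is exactly at the triangle threshold p ~ 1/n. Asymptotically E[X] → c³/6 = 2³/6 = 4/3 ≈ 1.3333, a bounded constant. In this regime the triangle count is asymptotically Poisson(c³/6).

E[X] ≈ 1.1986; in regime p = Θ(1/n^{1}) E[X] stays bounded (at the triangle threshold p ~ 1/n).


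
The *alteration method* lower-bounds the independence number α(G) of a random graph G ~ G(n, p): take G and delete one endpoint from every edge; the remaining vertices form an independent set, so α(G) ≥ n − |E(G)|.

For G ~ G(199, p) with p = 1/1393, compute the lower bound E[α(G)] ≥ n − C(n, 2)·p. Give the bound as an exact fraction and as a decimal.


E[|E(G)|] = C(199, 2)·p = 19701 · (1/1393) = 99/7.
E[α(G)] ≥ n − E[|E(G)|] = 199 − 99/7 = 1294/7.
Numerically: ≈ 184.857.
(This is only a lower bound; the true E[α(G)] may be larger.)

E[α(G)] ≥ 1294/7 ≈ 184.857.


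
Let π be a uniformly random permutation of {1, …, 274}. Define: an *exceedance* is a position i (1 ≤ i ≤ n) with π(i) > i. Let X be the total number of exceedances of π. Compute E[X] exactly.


Write X = Σ_{i=1}^{274} X_i, where X_i = 1_{π(i) > i}.
For each fixed i, π(i) is uniform over {1, …, 274} (marginal of a uniform permutation), so P[π(i) > i] = (n − i)/n. Summing: Σ_{i=1}^{274} (n − i)/n = (0 + 1 + … + 273)/274 = 274(274 − 1)/(2·274) = (274 − 1)/2.
Hence E[X] = Σ_{i=1}^{274} (274 − i)/274 = 273/2 ≈ 136.500000.

E[X] = 273/2 = 136.500000.


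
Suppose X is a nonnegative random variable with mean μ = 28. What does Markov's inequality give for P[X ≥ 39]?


μ = E[X] = 28, a = 39.
Markov: P[X ≥ 39] ≤ μ/a = (28)/39 = 28/39.
Numerically: ≈ 0.71795.
(Since a = 39 > μ = 28.00000, the bound 28/39 is < 1 and informative.)

P[X ≥ 39] ≤ 28/39 ≈ 0.71795.


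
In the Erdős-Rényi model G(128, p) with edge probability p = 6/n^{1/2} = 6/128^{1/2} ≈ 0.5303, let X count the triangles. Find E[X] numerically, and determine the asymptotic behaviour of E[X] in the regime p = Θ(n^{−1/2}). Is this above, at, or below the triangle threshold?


Number of potential triangles: C(128, 3) = 341376.
Each occurs with probability p³ ≈ (0.5303)³ ≈ 1.491553e-01.
By linearity: E[X] = C(128, 3)·p³ ≈ 341376 · 1.491553e-01 ≈ 50918.0522.
Since α = 1/2 < 1, p = c/n^{1/2} ≫ 1/n is above the triangle threshold p ~ 1/n. Asymptotically E[X] ~ (c³/6)·n^{3(1−α)} = (6³/6)·n^{1.5} → ∞; triangles are abundant w.h.p.

E[X] ≈ 50918.0522; in regime p = Θ(1/n^{1/2}) E[X] diverges (above the triangle threshold p ~ 1/n).


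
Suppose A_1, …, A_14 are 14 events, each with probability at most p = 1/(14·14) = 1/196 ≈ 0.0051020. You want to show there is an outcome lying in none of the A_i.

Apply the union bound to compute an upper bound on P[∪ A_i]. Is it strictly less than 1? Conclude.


Union bound: P[∪_{i=1}^{14} A_i] ≤ Σ_i P[A_i] ≤ 14·p = 14·(1/196) = 1/14.
Numerically: 1/14 ≈ 0.0714286.
Is 1/14 < 1? YES.
Since P[∪ A_i] ≤ 1/14 < 1, the complement has P[∩ A_i^c] ≥ 1 − 1/14 = 13/14 > 0, so some outcome avoids every A_i.

14·p = 1/14 ≈ 0.0714286; existence CERTIFIED by the union bound.


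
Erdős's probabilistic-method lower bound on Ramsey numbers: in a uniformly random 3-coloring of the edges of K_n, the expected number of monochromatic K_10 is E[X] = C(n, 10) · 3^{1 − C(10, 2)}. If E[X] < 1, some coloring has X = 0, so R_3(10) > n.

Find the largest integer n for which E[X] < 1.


We need C(n, 10) · 3^{1 − 45} < 1, i.e. C(n, 10) < 3^{45 − 1} = 984770902183611232881.
Check values of n near the boundary:
  n = 570: C(570, 10) = 921524823451961408691; 921524823451961408691 < 984770902183611232881? YES
  n = 571: C(571, 10) = 937951290893172842001; 937951290893172842001 < 984770902183611232881? YES
  n = 572: C(572, 10) = 954640815642161682606; 954640815642161682606 < 984770902183611232881? YES
  n = 573: C(573, 10) = 971597135635805762226; 971597135635805762226 < 984770902183611232881? YES
  n = 574: C(574, 10) = 988824035203816502691; 988824035203816502691 < 984770902183611232881? NO
The largest n with C(n, 10) < 984770902183611232881 is n = 573 (where E[X] = 35985079097622435638/36472996377170786403 ≈ 0.98662). Hence R_3(10) > 573, i.e. R_3(10) ≥ 574.

Largest n = 573; hence R_3(10) > 573.


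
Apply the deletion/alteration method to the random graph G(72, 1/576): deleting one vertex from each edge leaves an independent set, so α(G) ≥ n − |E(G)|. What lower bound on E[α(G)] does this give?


E[|E(G)|] = C(72, 2)·p = 2556 · (1/576) = 71/16.
E[α(G)] ≥ n − E[|E(G)|] = 72 − 71/16 = 1081/16.
Numerically: ≈ 67.562500.
(This is only a lower bound; the true E[α(G)] may be larger.)

E[α(G)] ≥ 1081/16 ≈ 67.562500.


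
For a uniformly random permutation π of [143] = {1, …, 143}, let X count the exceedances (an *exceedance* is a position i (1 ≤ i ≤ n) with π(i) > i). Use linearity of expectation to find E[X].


Write X = Σ_{i=1}^{143} X_i, where X_i = 1_{π(i) > i}.
For each fixed i, π(i) is uniform over {1, …, 143} (marginal of a uniform permutation), so P[π(i) > i] = (n − i)/n. Summing: Σ_{i=1}^{143} (n − i)/n = (0 + 1 + … + 142)/143 = 143(143 − 1)/(2·143) = (143 − 1)/2.
Hence E[X] = Σ_{i=1}^{143} (143 − i)/143 = 71 ≈ 71.00000.

E[X] = 71 = 71.00000.


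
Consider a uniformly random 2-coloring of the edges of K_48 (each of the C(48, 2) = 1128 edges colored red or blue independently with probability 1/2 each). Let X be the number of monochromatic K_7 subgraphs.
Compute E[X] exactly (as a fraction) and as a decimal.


Let X = Σ_S X_S over the C(48, 7) = 73629072 subsets S of size 7, where X_S = 1 if the K_7 on S is monochromatic.
For a fixed S, the K_7 on S has C(7, 2) = 21 edges. P[all 21 edges red] = (1/2)^21, and likewise for blue, so P[monochromatic] = 2·(1/2)^21 = 2^{1 − 21} = 1/1048576.
Summing: E[X] = C(48, 7) · 2^{1 − 21} = 73629072 · 1/1048576 = 4601817/65536.
Numerically: E[X] ≈ 70.21815.

E[X] = C(48,7)·2^(1−C(7,2)) = 4601817/65536 ≈ 70.21815.


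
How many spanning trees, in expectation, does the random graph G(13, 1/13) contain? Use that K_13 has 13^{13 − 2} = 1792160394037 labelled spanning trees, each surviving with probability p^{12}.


K_13 has 13^{13 − 2} = 1792160394037 labelled spanning trees.
For each such spanning tree H, let X_H = 1 if all 12 edges of H are present in G. Then P[X_H = 1] = p^{12} = (1/13)^{12} = 1/23298085122481.
By linearity: E[X] = Σ_H E[X_H] = 1792160394037 · p^{12} = 1792160394037 · 1/23298085122481 = 1/13.
Numerically: E[X] ≈ 0.0769231.

E[X] = 1792160394037 · (1/13)^{12} = 1/13 ≈ 0.0769231.


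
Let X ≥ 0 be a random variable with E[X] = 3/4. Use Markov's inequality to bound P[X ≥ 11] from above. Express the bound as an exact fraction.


μ = E[X] = 3/4, a = 11.
Markov: P[X ≥ 11] ≤ μ/a = (3/4)/11 = 3/44.
Numerically: ≈ 0.0682.
(Since a = 11 > μ = 0.7500, the bound 3/44 is < 1 and informative.)

P[X ≥ 11] ≤ 3/44 ≈ 0.0682.


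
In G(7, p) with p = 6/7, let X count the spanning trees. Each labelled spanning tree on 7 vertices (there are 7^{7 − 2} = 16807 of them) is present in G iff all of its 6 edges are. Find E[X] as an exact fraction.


K_7 has 7^{7 − 2} = 16807 labelled spanning trees.
For each such spanning tree H, let X_H = 1 if all 6 edges of H are present in G. Then P[X_H = 1] = p^{6} = (6/7)^{6} = 46656/117649.
By linearity: E[X] = Σ_H E[X_H] = 16807 · p^{6} = 16807 · 46656/117649 = 46656/7.
Numerically: E[X] ≈ 6665.1.

E[X] = 16807 · (6/7)^{6} = 46656/7 ≈ 6665.1.


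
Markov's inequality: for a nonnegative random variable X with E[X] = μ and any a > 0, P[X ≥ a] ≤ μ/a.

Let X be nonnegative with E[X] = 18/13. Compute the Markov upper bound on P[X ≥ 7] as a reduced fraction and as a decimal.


μ = E[X] = 18/13, a = 7.
Markov: P[X ≥ 7] ≤ μ/a = (18/13)/7 = 18/91.
Numerically: ≈ 0.19780.
(Since a = 7 > μ = 1.38462, the bound 18/91 is < 1 and informative.)

P[X ≥ 7] ≤ 18/91 ≈ 0.19780.


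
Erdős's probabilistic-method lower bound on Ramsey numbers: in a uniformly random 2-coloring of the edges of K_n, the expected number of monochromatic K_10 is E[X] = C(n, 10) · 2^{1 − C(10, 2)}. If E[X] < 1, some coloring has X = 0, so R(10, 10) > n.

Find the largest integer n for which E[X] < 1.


We need C(n, 10) · 2^{1 − 45} < 1, i.e. C(n, 10) < 2^{45 − 1} = 17592186044416.
Check values of n near the boundary:
  n = 98: C(98, 10) = 14005614014756; 14005614014756 < 17592186044416? YES
  n = 99: C(99, 10) = 15579278510796; 15579278510796 < 17592186044416? YES
  n = 100: C(100, 10) = 17310309456440; 17310309456440 < 17592186044416? YES
  n = 101: C(101, 10) = 19212541264840; 19212541264840 < 17592186044416? NO
  n = 102: C(102, 10) = 21300860967540; 21300860967540 < 17592186044416? NO
  n = 103: C(103, 10) = 23591276125340; 23591276125340 < 17592186044416? NO
The largest n with C(n, 10) < 17592186044416 is n = 100 (where E[X] = 2163788682055/2199023255552 ≈ 0.9840). Hence R(10, 10) > 100, i.e. R(10, 10) ≥ 101.

Largest n = 100; hence R(10, 10) > 100.


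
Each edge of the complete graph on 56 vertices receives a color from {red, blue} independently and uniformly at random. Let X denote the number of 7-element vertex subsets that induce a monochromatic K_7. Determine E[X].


Let X = Σ_S X_S over the C(56, 7) = 231917400 subsets S of size 7, where X_S = 1 if the K_7 on S is monochromatic.
For a fixed S, the K_7 on S has C(7, 2) = 21 edges. P[all 21 edges red] = (1/2)^21, and likewise for blue, so P[monochromatic] = 2·(1/2)^21 = 2^{1 − 21} = 1/1048576.
By linearity of expectation: E[X] = C(56, 7) · 2^{1 − 21} = 231917400 · 1/1048576 = 28989675/131072.
Numerically: E[X] ≈ 221.173668.

E[X] = C(56,7)·2^(1−C(7,2)) = 28989675/131072 ≈ 221.173668.


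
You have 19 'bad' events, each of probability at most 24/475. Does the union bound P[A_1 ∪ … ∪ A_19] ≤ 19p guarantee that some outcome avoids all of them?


Union bound: P[∪_{i=1}^{19} A_i] ≤ Σ_i P[A_i] ≤ 19·p = 19·(24/475) = 24/25.
Numerically: 24/25 ≈ 0.960000.
Is 24/25 < 1? YES.
Since P[∪ A_i] ≤ 24/25 < 1, the complement has P[∩ A_i^c] ≥ 1 − 24/25 = 1/25 > 0, so some outcome avoids every A_i.

19·p = 24/25 ≈ 0.960000; existence CERTIFIED by the union bound.


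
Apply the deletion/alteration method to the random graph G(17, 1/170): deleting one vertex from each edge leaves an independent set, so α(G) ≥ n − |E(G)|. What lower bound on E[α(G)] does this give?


E[|E(G)|] = C(17, 2)·p = 136 · (1/170) = 4/5.
E[α(G)] ≥ n − E[|E(G)|] = 17 − 4/5 = 81/5.
Numerically: ≈ 16.200.
(This is only a lower bound; the true E[α(G)] may be larger.)

E[α(G)] ≥ 81/5 ≈ 16.200.


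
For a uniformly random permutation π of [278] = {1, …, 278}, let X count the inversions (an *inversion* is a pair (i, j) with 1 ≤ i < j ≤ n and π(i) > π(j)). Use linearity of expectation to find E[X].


Write X = Σ X_I over the C(278, 2) = 38503 pairs i < j, with X_I the indicator of one inversion.
There are 38503 indicators.
For each fixed pair i < j, the values π(i) and π(j) are two distinct elements of {1, …, 278} in uniformly random order; by symmetry P[π(i) > π(j)] = 1/2.
By linearity: E[X] = 38503 · (1/2) = C(278, 2) · (1/2) = 38503/2 = 38503/2 ≈ 19251.500000.

E[X] = 38503/2 = 19251.500000.


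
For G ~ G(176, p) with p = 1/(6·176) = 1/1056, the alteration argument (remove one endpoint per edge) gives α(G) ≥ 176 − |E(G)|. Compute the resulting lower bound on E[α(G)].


E[|E(G)|] = C(176, 2)·p = 15400 · (1/1056) = 175/12.
E[α(G)] ≥ n − E[|E(G)|] = 176 − 175/12 = 1937/12.
Numerically: ≈ 161.41667.
(This is only a lower bound; the true E[α(G)] may be larger.)

E[α(G)] ≥ 1937/12 ≈ 161.41667.


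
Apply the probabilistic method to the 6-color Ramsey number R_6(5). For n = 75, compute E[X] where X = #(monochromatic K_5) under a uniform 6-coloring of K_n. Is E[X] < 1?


E[X] = C(75, 5) · 6^{1 − 10} = 17259390 · 6^{−9} = 17259390/10077696.
As a reduced fraction: E[X] = 958855/559872 ≈ 1.713.
Is E[X] < 1? NO.
Since E[X] ≥ 1, the first-moment bound is inconclusive at n = 75; it does NOT by itself certify R_6(5) > 75.

E[X] = 958855/559872 ≈ 1.713; E[X] ≥ 1; first-moment method inconclusive here.


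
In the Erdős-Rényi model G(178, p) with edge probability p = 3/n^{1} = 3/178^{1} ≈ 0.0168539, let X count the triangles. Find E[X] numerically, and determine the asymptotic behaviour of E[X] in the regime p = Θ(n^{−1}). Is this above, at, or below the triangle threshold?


Number of potential triangles: C(178, 3) = 924176.
Each occurs with probability p³ ≈ (0.0168539)³ ≈ 4.78744455e-06.
By linearity: E[X] = C(178, 3)·p³ ≈ 924176 · 4.78744455e-06 ≈ 4.424441.
Here α = 1, so p = 3/n is exactly at the triangle threshold p ~ 1/n. Asymptotically E[X] → c³/6 = 3³/6 = 9/2 ≈ 4.500000, a bounded constant. In this regime the triangle count is asymptotically Poisson(c³/6).

E[X] ≈ 4.424441; in regime p = Θ(1/n^{1}) E[X] stays bounded (at the triangle threshold p ~ 1/n).


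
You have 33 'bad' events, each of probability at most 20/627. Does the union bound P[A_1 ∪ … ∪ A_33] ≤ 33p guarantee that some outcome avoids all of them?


Union bound: P[∪_{i=1}^{33} A_i] ≤ Σ_i P[A_i] ≤ 33·p = 33·(20/627) = 20/19.
Numerically: 20/19 ≈ 1.0526316.
Is 20/19 < 1? NO.
Since the bound 20/19 is ≥ 1, the union bound is uninformative here; it does NOT by itself certify existence.

33·p = 20/19 ≈ 1.0526316; existence NOT certified by the union bound.


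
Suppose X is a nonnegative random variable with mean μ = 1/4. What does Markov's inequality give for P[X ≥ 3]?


μ = E[X] = 1/4, a = 3.
Markov: P[X ≥ 3] ≤ μ/a = (1/4)/3 = 1/12.
Numerically: ≈ 0.083.
(Since a = 3 > μ = 0.250, the bound 1/12 is < 1 and informative.)

P[X ≥ 3] ≤ 1/12 ≈ 0.083.


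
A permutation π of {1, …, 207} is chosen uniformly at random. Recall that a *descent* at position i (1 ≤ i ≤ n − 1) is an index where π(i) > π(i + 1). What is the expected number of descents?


Write X = Σ X_I over i = 1, …, 206, with X_I the indicator of one descent.
There are 206 indicators.
For each fixed i, the pair (π(i), π(i+1)) is a uniformly random ordered pair of distinct values from {1, …, 207}; by symmetry P[π(i) > π(i+1)] = 1/2.
By linearity: E[X] = 206 · (1/2) = (207 − 1) · (1/2) = 103 ≈ 103.0000.

E[X] = 103 = 103.0000.


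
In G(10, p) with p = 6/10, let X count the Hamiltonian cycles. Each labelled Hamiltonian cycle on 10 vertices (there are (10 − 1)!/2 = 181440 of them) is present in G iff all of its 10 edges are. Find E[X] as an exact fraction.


K_10 has (10 − 1)!/2 = 181440 labelled Hamiltonian cycles.
For each such Hamiltonian cycle H, let X_H = 1 if all 10 edges of H are present in G. Then P[X_H = 1] = p^{10} = (3/5)^{10} = 59049/9765625.
By linearity of expectation: E[X] = Σ_H E[X_H] = 181440 · p^{10} = 181440 · 59049/9765625 = 2142770112/1953125.
Numerically: E[X] ≈ 1097.1.

E[X] = 181440 · (3/5)^{10} = 2142770112/1953125 ≈ 1097.1.


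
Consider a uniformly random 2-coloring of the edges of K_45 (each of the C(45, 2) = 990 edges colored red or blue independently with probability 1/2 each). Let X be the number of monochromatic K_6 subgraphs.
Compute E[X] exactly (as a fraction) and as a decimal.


Let X = Σ_S X_S over the C(45, 6) = 8145060 subsets S of size 6, where X_S = 1 if the K_6 on S is monochromatic.
For a fixed S, the K_6 on S has C(6, 2) = 15 edges. P[all 15 edges red] = (1/2)^15, and likewise for blue, so P[monochromatic] = 2·(1/2)^15 = 2^{1 − 15} = 1/16384.
Summing: E[X] = C(45, 6) · 2^{1 − 15} = 8145060 · 1/16384 = 2036265/4096.
Numerically: E[X] ≈ 497.135010.

E[X] = C(45,6)·2^(1−C(6,2)) = 2036265/4096 ≈ 497.135010.


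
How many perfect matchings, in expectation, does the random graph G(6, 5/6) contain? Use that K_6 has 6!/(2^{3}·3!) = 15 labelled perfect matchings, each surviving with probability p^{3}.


K_6 has 6!/(2^{3}·3!) = 15 labelled perfect matchings.
For each such perfect matching H, let X_H = 1 if all 3 edges of H are present in G. Then P[X_H = 1] = p^{3} = (5/6)^{3} = 125/216.
Summing the indicators: E[X] = Σ_H E[X_H] = 15 · p^{3} = 15 · 125/216 = 625/72.
Numerically: E[X] ≈ 8.68056.

E[X] = 15 · (5/6)^{3} = 625/72 ≈ 8.68056.


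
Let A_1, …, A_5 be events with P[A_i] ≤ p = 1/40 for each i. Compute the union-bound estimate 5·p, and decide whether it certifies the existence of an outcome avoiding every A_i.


Union bound: P[∪_{i=1}^{5} A_i] ≤ Σ_i P[A_i] ≤ 5·p = 5·(1/40) = 1/8.
Numerically: 1/8 ≈ 0.1250000.
Is 1/8 < 1? YES.
Since P[∪ A_i] ≤ 1/8 < 1, the complement has P[∩ A_i^c] ≥ 1 − 1/8 = 7/8 > 0, so some outcome avoids every A_i.

5·p = 1/8 ≈ 0.1250000; existence CERTIFIED by the union bound.


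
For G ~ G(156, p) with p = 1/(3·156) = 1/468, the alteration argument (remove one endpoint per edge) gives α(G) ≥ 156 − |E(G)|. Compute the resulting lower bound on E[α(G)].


E[|E(G)|] = C(156, 2)·p = 12090 · (1/468) = 155/6.
E[α(G)] ≥ n − E[|E(G)|] = 156 − 155/6 = 781/6.
Numerically: ≈ 130.167.
(This is only a lower bound; the true E[α(G)] may be larger.)

E[α(G)] ≥ 781/6 ≈ 130.167.


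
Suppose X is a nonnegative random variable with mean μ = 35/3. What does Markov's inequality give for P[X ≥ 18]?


μ = E[X] = 35/3, a = 18.
Markov: P[X ≥ 18] ≤ μ/a = (35/3)/18 = 35/54.
Numerically: ≈ 0.648.
(Since a = 18 > μ = 11.667, the bound 35/54 is < 1 and informative.)

P[X ≥ 18] ≤ 35/54 ≈ 0.648.
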